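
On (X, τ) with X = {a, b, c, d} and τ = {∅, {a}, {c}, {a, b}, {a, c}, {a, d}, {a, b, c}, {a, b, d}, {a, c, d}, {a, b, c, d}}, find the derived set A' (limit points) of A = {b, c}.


A' = ∅

For each x ∈ X, list the open sets U ∈ τ with x ∈ U, then check whether U ∩ (A ∖ {x}) ≠ ∅ for every such U.
  x = a: open {a} ∋ x has {a} ∩ (A ∖ {a}) = ∅, so x is NOT a limit point.
  x = b: open {a, b} ∋ x has {a, b} ∩ (A ∖ {b}) = ∅, so x is NOT a limit point.
  x = c: open {c} ∋ x has {c} ∩ (A ∖ {c}) = ∅, so x is NOT a limit point.
  x = d: open {a, d} ∋ x has {a, d} ∩ (A ∖ {d}) = ∅, so x is NOT a limit point.
Collecting: A' = ∅.


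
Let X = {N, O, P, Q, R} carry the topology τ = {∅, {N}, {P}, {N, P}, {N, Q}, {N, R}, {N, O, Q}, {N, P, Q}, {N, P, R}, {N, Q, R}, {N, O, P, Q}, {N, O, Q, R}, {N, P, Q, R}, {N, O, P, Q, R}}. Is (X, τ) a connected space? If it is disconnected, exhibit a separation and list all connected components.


(X, τ) is disconnected; components = [{P}, {N, O, Q, R}].

Find clopen sets (U ∈ τ with X ∖ U ∈ τ):
  U = ∅, X ∖ U = {N, O, P, Q, R} — both open, so U is clopen.
  U = {P}, X ∖ U = {N, O, Q, R} — both open, so U is clopen.
  U = {N, O, Q, R}, X ∖ U = {P} — both open, so U is clopen.
  U = {N, O, P, Q, R}, X ∖ U = ∅ — both open, so U is clopen.
Nontrivial clopen(s) exist: e.g. {P}. So (X, τ) is disconnected.
Compute connected components by grouping points that agree on all clopens:
  component: {P}
  component: {N, O, Q, R}


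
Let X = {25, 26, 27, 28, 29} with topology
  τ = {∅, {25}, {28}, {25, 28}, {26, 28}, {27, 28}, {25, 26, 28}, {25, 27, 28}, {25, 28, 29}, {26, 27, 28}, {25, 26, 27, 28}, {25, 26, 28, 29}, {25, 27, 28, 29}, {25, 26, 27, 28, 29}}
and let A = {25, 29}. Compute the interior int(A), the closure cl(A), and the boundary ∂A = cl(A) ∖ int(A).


int(A) = {25}, cl(A) = {25, 29}, ∂A = {29}.

Closed sets in (X, τ) are complements of opens:
  closed(X, τ) = {∅, {26}, {27}, {29}, {25, 29}, {26, 27}, {26, 29}, {27, 29}, {25, 26, 29}, {25, 27, 29}, {26, 27, 29}, {25, 26, 27, 29}, {26, 27, 28, 29}, {25, 26, 27, 28, 29}}.
int(A) = ⋃ {U ∈ τ : U ⊆ A}. Opens contained in A: ∅, {25}.
Taking the union of these: int(A) = {25}.
cl(A) = ⋂ {C closed : A ⊆ C}. Closed sets containing A: {25, 29}, {25, 26, 29}, {25, 27, 29}, {25, 26, 27, 29}, {25, 26, 27, 28, 29}.
Intersecting these: cl(A) = {25, 29}.
∂A = cl(A) ∖ int(A) = {25, 29} ∖ {25} = {29}.


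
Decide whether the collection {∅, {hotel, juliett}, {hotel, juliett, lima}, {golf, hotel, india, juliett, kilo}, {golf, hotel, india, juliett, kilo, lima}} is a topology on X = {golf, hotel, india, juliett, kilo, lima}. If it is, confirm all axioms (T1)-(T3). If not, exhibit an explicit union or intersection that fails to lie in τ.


τ IS a topology on X.

Axiom (T1): ∅ ∈ τ? Yes; X ∈ τ? Yes.
Axiom (T2/T3): check pairwise unions and intersections of members of τ.
All pairwise intersections and unions checked — each lies in τ. Therefore τ satisfies (T1), (T2), (T3): it IS a topology on X.


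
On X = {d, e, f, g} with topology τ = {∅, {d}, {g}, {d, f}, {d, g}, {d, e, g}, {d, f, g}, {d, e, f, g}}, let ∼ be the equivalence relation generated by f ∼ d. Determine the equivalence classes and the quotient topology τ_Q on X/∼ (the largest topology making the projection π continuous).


X/∼ = {[d=f], [e], [g]}; |τ_Q| = 5.

Equivalence classes: [d=f], [e], [g].
Quotient map π: X → X/∼ sends d ↦ [d=f], e ↦ [e], f ↦ [d=f], g ↦ [g].
For each subset V ⊆ X/∼, compute π^{-1}(V) ⊆ X and check whether π^{-1}(V) ∈ τ. V is open in τ_Q iff π^{-1}(V) ∈ τ.
  V = {}: π^{-1}(V) = ∅ ∈ τ ✓.
  V = {[d=f]}: π^{-1}(V) = {d, f} ∈ τ ✓.
  V = {[e]}: π^{-1}(V) = {e} ∉ τ ✗.
  V = {[d=f], [e]}: π^{-1}(V) = {d, e, f} ∉ τ ✗.
  V = {[g]}: π^{-1}(V) = {g} ∈ τ ✓.
  V = {[d=f], [g]}: π^{-1}(V) = {d, f, g} ∈ τ ✓.
  V = {[e], [g]}: π^{-1}(V) = {e, g} ∉ τ ✗.
  V = {[d=f], [e], [g]}: π^{-1}(V) = {d, e, f, g} ∈ τ ✓.
Open sets in the quotient: τ_Q = {{}, {[d=f]}, {[g]}, {[d=f], [g]}, {[d=f], [e], [g]}} (5 elements).


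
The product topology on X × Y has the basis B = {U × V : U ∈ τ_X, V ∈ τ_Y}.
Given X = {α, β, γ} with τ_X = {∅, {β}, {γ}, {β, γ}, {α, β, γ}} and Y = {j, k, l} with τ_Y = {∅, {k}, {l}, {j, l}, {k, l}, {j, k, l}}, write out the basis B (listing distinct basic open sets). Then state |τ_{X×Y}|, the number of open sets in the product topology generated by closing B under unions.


Basis B = {∅ × ∅, {β} × {k}, {β} × {l}, {γ} × {k}, {γ} × {l}, {β} × {j, l}, {β} × {k, l}, {β, γ} × {k}, {β, γ} × {l}, {γ} × {j, l}, {γ} × {k, l}, {α, β, γ} × {k}, {α, β, γ} × {l}, {β} × {j, k, l}, {γ} × {j, k, l}, {β, γ} × {j, l}, {β, γ} × {k, l}, {α, β, γ} × {j, l}, {α, β, γ} × {k, l}, {β, γ} × {j, k, l}, {α, β, γ} × {j, k, l}}; |τ_{X×Y}| = 70.

Enumerate products U × V with U ∈ τ_X, V ∈ τ_Y (deduplicated):
  ∅ × ∅ = {} (∅)
  {β} × {k} = {(β,k)}
  {β} × {l} = {(β,l)}
  {γ} × {k} = {(γ,k)}
  {γ} × {l} = {(γ,l)}
  {β} × {j, l} = {(β,j), (β,l)}
  {β} × {k, l} = {(β,k), (β,l)}
  {β, γ} × {k} = {(β,k), (γ,k)}
  {β, γ} × {l} = {(β,l), (γ,l)}
  {γ} × {j, l} = {(γ,j), (γ,l)}
  {γ} × {k, l} = {(γ,k), (γ,l)}
  {α, β, γ} × {k} = {(α,k), (β,k), (γ,k)}
  {α, β, γ} × {l} = {(α,l), (β,l), (γ,l)}
  {β} × {j, k, l} = {(β,j), (β,k), (β,l)}
  {γ} × {j, k, l} = {(γ,j), (γ,k), (γ,l)}
  {β, γ} × {j, l} = {(β,j), (β,l), (γ,j), (γ,l)}
  {β, γ} × {k, l} = {(β,k), (β,l), (γ,k), (γ,l)}
  {α, β, γ} × {j, l} = {(α,j), (α,l), (β,j), (β,l), (γ,j), (γ,l)}
  {α, β, γ} × {k, l} = {(α,k), (α,l), (β,k), (β,l), (γ,k), (γ,l)}
  {β, γ} × {j, k, l} = {(β,j), (β,k), (β,l), (γ,j), (γ,k), (γ,l)}
  {α, β, γ} × {j, k, l} = {(α,j), (α,k), (α,l), (β,j), (β,k), (β,l), (γ,j), (γ,k), (γ,l)}
These 21 distinct sets form the basis B.
Close under arbitrary unions to get τ_{X×Y}; counting gives |τ_{X×Y}| = 70.


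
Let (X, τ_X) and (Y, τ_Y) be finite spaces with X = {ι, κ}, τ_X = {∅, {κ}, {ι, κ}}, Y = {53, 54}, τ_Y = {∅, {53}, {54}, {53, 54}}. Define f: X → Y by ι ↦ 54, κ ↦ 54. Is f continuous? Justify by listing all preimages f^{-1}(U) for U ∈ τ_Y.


f IS continuous.

Compute f^{-1}(U) for each U ∈ τ_Y:
  U = ∅: f^{-1}(U) = ∅ ∈ τ_X ✓.
  U = {53}: f^{-1}(U) = ∅ ∈ τ_X ✓.
  U = {54}: f^{-1}(U) = {ι, κ} ∈ τ_X ✓.
  U = {53, 54}: f^{-1}(U) = {ι, κ} ∈ τ_X ✓.
Every preimage lies in τ_X, so f IS continuous.


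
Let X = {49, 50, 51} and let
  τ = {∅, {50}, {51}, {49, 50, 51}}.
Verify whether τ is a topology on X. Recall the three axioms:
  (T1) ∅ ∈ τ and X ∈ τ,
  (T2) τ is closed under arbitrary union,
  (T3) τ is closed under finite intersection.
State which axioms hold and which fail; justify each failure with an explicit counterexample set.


τ is NOT a topology on X.

Axiom (T1): ∅ ∈ τ? Yes; X ∈ τ? Yes.
Axiom (T2/T3): check pairwise unions and intersections of members of τ.
Counterexample for (T2): {50} ∪ {51} = {50, 51} ∉ τ. Therefore τ is NOT a topology.


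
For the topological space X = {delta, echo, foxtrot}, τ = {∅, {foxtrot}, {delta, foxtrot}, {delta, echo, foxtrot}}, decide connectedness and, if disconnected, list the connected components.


(X, τ) is connected.

Find clopen sets (U ∈ τ with X ∖ U ∈ τ):
  U = ∅, X ∖ U = {delta, echo, foxtrot} — both open, so U is clopen.
  U = {delta, echo, foxtrot}, X ∖ U = ∅ — both open, so U is clopen.
Only trivial clopens (∅ and X) exist, so (X, τ) is connected.
Compute connected components by grouping points that agree on all clopens:
  component: {delta, echo, foxtrot}


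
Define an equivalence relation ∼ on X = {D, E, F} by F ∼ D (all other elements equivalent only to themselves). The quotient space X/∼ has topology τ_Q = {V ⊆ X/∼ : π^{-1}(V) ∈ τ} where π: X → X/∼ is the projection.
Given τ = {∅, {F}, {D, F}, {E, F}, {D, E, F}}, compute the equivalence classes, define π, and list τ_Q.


X/∼ = {[D=F], [E]}; |τ_Q| = 3.

Equivalence classes: [D=F], [E].
Quotient map π: X → X/∼ sends D ↦ [D=F], E ↦ [E], F ↦ [D=F].
For each subset V ⊆ X/∼, compute π^{-1}(V) ⊆ X and check whether π^{-1}(V) ∈ τ. V is open in τ_Q iff π^{-1}(V) ∈ τ.
  V = {}: π^{-1}(V) = ∅ ∈ τ ✓.
  V = {[D=F]}: π^{-1}(V) = {D, F} ∈ τ ✓.
  V = {[E]}: π^{-1}(V) = {E} ∉ τ ✗.
  V = {[D=F], [E]}: π^{-1}(V) = {D, E, F} ∈ τ ✓.
Open sets in the quotient: τ_Q = {{}, {[D=F]}, {[D=F], [E]}} (3 elements).


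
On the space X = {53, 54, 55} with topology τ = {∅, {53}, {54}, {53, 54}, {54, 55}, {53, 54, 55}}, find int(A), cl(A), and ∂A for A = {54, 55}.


int(A) = {54, 55}, cl(A) = {54, 55}, ∂A = ∅.

Closed sets in (X, τ) are complements of opens:
  closed(X, τ) = {∅, {53}, {55}, {53, 55}, {54, 55}, {53, 54, 55}}.
int(A) = ⋃ {U ∈ τ : U ⊆ A}. Opens contained in A: ∅, {54}, {54, 55}.
Taking the union of these: int(A) = {54, 55}.
cl(A) = ⋂ {C closed : A ⊆ C}. Closed sets containing A: {54, 55}, {53, 54, 55}.
Intersecting these: cl(A) = {54, 55}.
∂A = cl(A) ∖ int(A) = {54, 55} ∖ {54, 55} = ∅.


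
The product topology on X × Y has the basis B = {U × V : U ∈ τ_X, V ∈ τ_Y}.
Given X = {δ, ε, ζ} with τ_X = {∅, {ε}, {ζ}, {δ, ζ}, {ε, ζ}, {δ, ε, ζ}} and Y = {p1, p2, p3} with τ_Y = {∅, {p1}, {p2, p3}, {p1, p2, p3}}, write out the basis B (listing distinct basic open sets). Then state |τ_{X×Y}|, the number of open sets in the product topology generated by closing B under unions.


Basis B = {∅ × ∅, {ε} × {p1}, {ζ} × {p1}, {δ, ζ} × {p1}, {ε, ζ} × {p1}, {ε} × {p2, p3}, {ζ} × {p2, p3}, {δ, ε, ζ} × {p1}, {ε} × {p1, p2, p3}, {ζ} × {p1, p2, p3}, {δ, ζ} × {p2, p3}, {ε, ζ} × {p2, p3}, {δ, ζ} × {p1, p2, p3}, {δ, ε, ζ} × {p2, p3}, {ε, ζ} × {p1, p2, p3}, {δ, ε, ζ} × {p1, p2, p3}}; |τ_{X×Y}| = 36.

Enumerate products U × V with U ∈ τ_X, V ∈ τ_Y (deduplicated):
  ∅ × ∅ = {} (∅)
  {ε} × {p1} = {(ε,p1)}
  {ζ} × {p1} = {(ζ,p1)}
  {δ, ζ} × {p1} = {(δ,p1), (ζ,p1)}
  {ε, ζ} × {p1} = {(ε,p1), (ζ,p1)}
  {ε} × {p2, p3} = {(ε,p2), (ε,p3)}
  {ζ} × {p2, p3} = {(ζ,p2), (ζ,p3)}
  {δ, ε, ζ} × {p1} = {(δ,p1), (ε,p1), (ζ,p1)}
  {ε} × {p1, p2, p3} = {(ε,p1), (ε,p2), (ε,p3)}
  {ζ} × {p1, p2, p3} = {(ζ,p1), (ζ,p2), (ζ,p3)}
  {δ, ζ} × {p2, p3} = {(δ,p2), (δ,p3), (ζ,p2), (ζ,p3)}
  {ε, ζ} × {p2, p3} = {(ε,p2), (ε,p3), (ζ,p2), (ζ,p3)}
  {δ, ζ} × {p1, p2, p3} = {(δ,p1), (δ,p2), (δ,p3), (ζ,p1), (ζ,p2), (ζ,p3)}
  {δ, ε, ζ} × {p2, p3} = {(δ,p2), (δ,p3), (ε,p2), (ε,p3), (ζ,p2), (ζ,p3)}
  {ε, ζ} × {p1, p2, p3} = {(ε,p1), (ε,p2), (ε,p3), (ζ,p1), (ζ,p2), (ζ,p3)}
  {δ, ε, ζ} × {p1, p2, p3} = {(δ,p1), (δ,p2), (δ,p3), (ε,p1), (ε,p2), (ε,p3), (ζ,p1), (ζ,p2), (ζ,p3)}
These 16 distinct sets form the basis B.
Close under arbitrary unions to get τ_{X×Y}; counting gives |τ_{X×Y}| = 36.


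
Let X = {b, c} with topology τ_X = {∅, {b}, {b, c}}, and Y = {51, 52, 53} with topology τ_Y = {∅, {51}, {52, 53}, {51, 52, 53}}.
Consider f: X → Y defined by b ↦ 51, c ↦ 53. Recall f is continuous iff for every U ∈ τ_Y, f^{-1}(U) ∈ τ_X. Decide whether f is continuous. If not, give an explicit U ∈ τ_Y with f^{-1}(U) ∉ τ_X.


f is NOT continuous.

Compute f^{-1}(U) for each U ∈ τ_Y:
  U = ∅: f^{-1}(U) = ∅ ∈ τ_X ✓.
  U = {51}: f^{-1}(U) = {b} ∈ τ_X ✓.
  U = {52, 53}: f^{-1}(U) = {c} ∉ τ_X ✗.
  U = {51, 52, 53}: f^{-1}(U) = {b, c} ∈ τ_X ✓.
Found U = {52, 53} with f^{-1}(U) = {c} not in τ_X. Therefore f is NOT continuous.


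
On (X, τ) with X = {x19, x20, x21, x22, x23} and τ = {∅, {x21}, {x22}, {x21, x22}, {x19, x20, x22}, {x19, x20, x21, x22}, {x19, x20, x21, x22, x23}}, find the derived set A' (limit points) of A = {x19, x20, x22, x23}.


A' = {x19, x20, x23}

For each x ∈ X, list the open sets U ∈ τ with x ∈ U, then check whether U ∩ (A ∖ {x}) ≠ ∅ for every such U.
  x = x19: opens ∋ x are {x19, x20, x22}, {x19, x20, x21, x22}, {x19, x20, x21, x22, x23}; each meets A ∖ {x19}, so x IS a limit point.
  x = x20: opens ∋ x are {x19, x20, x22}, {x19, x20, x21, x22}, {x19, x20, x21, x22, x23}; each meets A ∖ {x20}, so x IS a limit point.
  x = x21: open {x21} ∋ x has {x21} ∩ (A ∖ {x21}) = ∅, so x is NOT a limit point.
  x = x22: open {x22} ∋ x has {x22} ∩ (A ∖ {x22}) = ∅, so x is NOT a limit point.
  x = x23: opens ∋ x are {x19, x20, x21, x22, x23}; each meets A ∖ {x23}, so x IS a limit point.
Collecting: A' = {x19, x20, x23}.


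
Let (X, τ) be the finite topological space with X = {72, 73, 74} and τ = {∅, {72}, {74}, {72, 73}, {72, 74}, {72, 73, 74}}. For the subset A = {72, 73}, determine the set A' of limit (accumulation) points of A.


A' = {73}

For each x ∈ X, list the open sets U ∈ τ with x ∈ U, then check whether U ∩ (A ∖ {x}) ≠ ∅ for every such U.
  x = 72: open {72} ∋ x has {72} ∩ (A ∖ {72}) = ∅, so x is NOT a limit point.
  x = 73: opens ∋ x are {72, 73}, {72, 73, 74}; each meets A ∖ {73}, so x IS a limit point.
  x = 74: open {74} ∋ x has {74} ∩ (A ∖ {74}) = ∅, so x is NOT a limit point.
Collecting: A' = {73}.


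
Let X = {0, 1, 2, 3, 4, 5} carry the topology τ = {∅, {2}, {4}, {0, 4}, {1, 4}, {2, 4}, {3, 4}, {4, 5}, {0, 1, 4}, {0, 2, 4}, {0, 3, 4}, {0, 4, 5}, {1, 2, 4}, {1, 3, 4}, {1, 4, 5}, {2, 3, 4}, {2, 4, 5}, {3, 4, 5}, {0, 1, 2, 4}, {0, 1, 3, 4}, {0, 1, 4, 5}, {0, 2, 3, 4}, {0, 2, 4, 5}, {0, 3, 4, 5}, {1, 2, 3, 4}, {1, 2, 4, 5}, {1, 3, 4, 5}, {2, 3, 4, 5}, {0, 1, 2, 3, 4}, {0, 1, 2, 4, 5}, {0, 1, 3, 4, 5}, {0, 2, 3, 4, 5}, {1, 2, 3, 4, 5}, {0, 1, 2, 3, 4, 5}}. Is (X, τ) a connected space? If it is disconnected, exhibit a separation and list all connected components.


(X, τ) is disconnected; components = [{2}, {0, 1, 3, 4, 5}].

Find clopen sets (U ∈ τ with X ∖ U ∈ τ):
  U = ∅, X ∖ U = {0, 1, 2, 3, 4, 5} — both open, so U is clopen.
  U = {2}, X ∖ U = {0, 1, 3, 4, 5} — both open, so U is clopen.
  U = {0, 1, 3, 4, 5}, X ∖ U = {2} — both open, so U is clopen.
  U = {0, 1, 2, 3, 4, 5}, X ∖ U = ∅ — both open, so U is clopen.
Nontrivial clopen(s) exist: e.g. {0, 1, 3, 4, 5}. So (X, τ) is disconnected.
Compute connected components by grouping points that agree on all clopens:
  component: {2}
  component: {0, 1, 3, 4, 5}


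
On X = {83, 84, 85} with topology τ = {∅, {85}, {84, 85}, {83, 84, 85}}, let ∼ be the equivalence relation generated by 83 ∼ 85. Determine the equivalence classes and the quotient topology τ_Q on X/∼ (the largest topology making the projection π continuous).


X/∼ = {[83=85], [84]}; |τ_Q| = 2.

Equivalence classes: [83=85], [84].
Quotient map π: X → X/∼ sends 83 ↦ [83=85], 84 ↦ [84], 85 ↦ [83=85].
For each subset V ⊆ X/∼, compute π^{-1}(V) ⊆ X and check whether π^{-1}(V) ∈ τ. V is open in τ_Q iff π^{-1}(V) ∈ τ.
  V = {}: π^{-1}(V) = ∅ ∈ τ ✓.
  V = {[83=85]}: π^{-1}(V) = {83, 85} ∉ τ ✗.
  V = {[84]}: π^{-1}(V) = {84} ∉ τ ✗.
  V = {[83=85], [84]}: π^{-1}(V) = {83, 84, 85} ∈ τ ✓.
Open sets in the quotient: τ_Q = {{}, {[83=85], [84]}} (2 elements).


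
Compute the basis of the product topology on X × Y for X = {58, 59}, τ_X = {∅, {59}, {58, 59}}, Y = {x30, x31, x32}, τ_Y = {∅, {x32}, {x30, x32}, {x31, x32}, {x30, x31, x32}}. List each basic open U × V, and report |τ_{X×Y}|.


Basis B = {∅ × ∅, {59} × {x32}, {58, 59} × {x32}, {59} × {x30, x32}, {59} × {x31, x32}, {59} × {x30, x31, x32}, {58, 59} × {x30, x32}, {58, 59} × {x31, x32}, {58, 59} × {x30, x31, x32}}; |τ_{X×Y}| = 14.

Enumerate products U × V with U ∈ τ_X, V ∈ τ_Y (deduplicated):
  ∅ × ∅ = {} (∅)
  {59} × {x32} = {(59,x32)}
  {58, 59} × {x32} = {(58,x32), (59,x32)}
  {59} × {x30, x32} = {(59,x30), (59,x32)}
  {59} × {x31, x32} = {(59,x31), (59,x32)}
  {59} × {x30, x31, x32} = {(59,x30), (59,x31), (59,x32)}
  {58, 59} × {x30, x32} = {(58,x30), (58,x32), (59,x30), (59,x32)}
  {58, 59} × {x31, x32} = {(58,x31), (58,x32), (59,x31), (59,x32)}
  {58, 59} × {x30, x31, x32} = {(58,x30), (58,x31), (58,x32), (59,x30), (59,x31), (59,x32)}
These 9 distinct sets form the basis B.
Close under arbitrary unions to get τ_{X×Y}; counting gives |τ_{X×Y}| = 14.


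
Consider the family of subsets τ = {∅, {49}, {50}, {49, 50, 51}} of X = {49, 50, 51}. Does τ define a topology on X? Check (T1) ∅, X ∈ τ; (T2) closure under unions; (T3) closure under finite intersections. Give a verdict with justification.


τ is NOT a topology on X.

Axiom (T1): ∅ ∈ τ? Yes; X ∈ τ? Yes.
Axiom (T2/T3): check pairwise unions and intersections of members of τ.
Counterexample for (T2): {49} ∪ {50} = {49, 50} ∉ τ. Therefore τ is NOT a topology.


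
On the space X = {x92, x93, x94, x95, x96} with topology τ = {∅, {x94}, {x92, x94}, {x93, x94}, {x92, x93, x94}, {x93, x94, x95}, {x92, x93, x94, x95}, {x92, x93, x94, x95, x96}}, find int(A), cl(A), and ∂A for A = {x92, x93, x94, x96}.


int(A) = {x92, x93, x94}, cl(A) = {x92, x93, x94, x95, x96}, ∂A = {x95, x96}.

Closed sets in (X, τ) are complements of opens:
  closed(X, τ) = {∅, {x96}, {x92, x96}, {x95, x96}, {x92, x95, x96}, {x93, x95, x96}, {x92, x93, x95, x96}, {x92, x93, x94, x95, x96}}.
int(A) = ⋃ {U ∈ τ : U ⊆ A}. Opens contained in A: ∅, {x94}, {x92, x94}, {x93, x94}, {x92, x93, x94}.
Taking the union of these: int(A) = {x92, x93, x94}.
cl(A) = ⋂ {C closed : A ⊆ C}. Closed sets containing A: {x92, x93, x94, x95, x96}.
Intersecting these: cl(A) = {x92, x93, x94, x95, x96}.
∂A = cl(A) ∖ int(A) = {x92, x93, x94, x95, x96} ∖ {x92, x93, x94} = {x95, x96}.


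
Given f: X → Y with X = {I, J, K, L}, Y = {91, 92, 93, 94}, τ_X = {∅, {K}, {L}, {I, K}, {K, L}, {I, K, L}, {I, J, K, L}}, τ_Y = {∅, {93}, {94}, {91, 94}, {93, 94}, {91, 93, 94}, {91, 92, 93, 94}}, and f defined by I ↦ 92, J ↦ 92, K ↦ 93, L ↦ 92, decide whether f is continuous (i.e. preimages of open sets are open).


f IS continuous.

Compute f^{-1}(U) for each U ∈ τ_Y:
  U = ∅: f^{-1}(U) = ∅ ∈ τ_X ✓.
  U = {93}: f^{-1}(U) = {K} ∈ τ_X ✓.
  U = {94}: f^{-1}(U) = ∅ ∈ τ_X ✓.
  U = {91, 94}: f^{-1}(U) = ∅ ∈ τ_X ✓.
  U = {93, 94}: f^{-1}(U) = {K} ∈ τ_X ✓.
  U = {91, 93, 94}: f^{-1}(U) = {K} ∈ τ_X ✓.
  U = {91, 92, 93, 94}: f^{-1}(U) = {I, J, K, L} ∈ τ_X ✓.
Every preimage lies in τ_X, so f IS continuous.


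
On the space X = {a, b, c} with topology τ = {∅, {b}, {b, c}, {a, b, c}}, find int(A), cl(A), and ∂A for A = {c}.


int(A) = ∅, cl(A) = {a, c}, ∂A = {a, c}.

Closed sets in (X, τ) are complements of opens:
  closed(X, τ) = {∅, {a}, {a, c}, {a, b, c}}.
int(A) = ⋃ {U ∈ τ : U ⊆ A}. Opens contained in A: ∅.
Taking the union of these: int(A) = ∅.
cl(A) = ⋂ {C closed : A ⊆ C}. Closed sets containing A: {a, c}, {a, b, c}.
Intersecting these: cl(A) = {a, c}.
∂A = cl(A) ∖ int(A) = {a, c} ∖ ∅ = {a, c}.


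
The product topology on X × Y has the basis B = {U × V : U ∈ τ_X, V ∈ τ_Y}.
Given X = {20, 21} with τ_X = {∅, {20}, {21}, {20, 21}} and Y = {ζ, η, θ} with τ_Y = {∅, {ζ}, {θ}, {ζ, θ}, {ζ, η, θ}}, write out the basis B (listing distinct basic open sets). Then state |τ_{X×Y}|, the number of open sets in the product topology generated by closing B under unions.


Basis B = {∅ × ∅, {20} × {ζ}, {20} × {θ}, {21} × {ζ}, {21} × {θ}, {20} × {ζ, θ}, {20, 21} × {ζ}, {20, 21} × {θ}, {21} × {ζ, θ}, {20} × {ζ, η, θ}, {21} × {ζ, η, θ}, {20, 21} × {ζ, θ}, {20, 21} × {ζ, η, θ}}; |τ_{X×Y}| = 25.

Enumerate products U × V with U ∈ τ_X, V ∈ τ_Y (deduplicated):
  ∅ × ∅ = {} (∅)
  {20} × {ζ} = {(20,ζ)}
  {20} × {θ} = {(20,θ)}
  {21} × {ζ} = {(21,ζ)}
  {21} × {θ} = {(21,θ)}
  {20} × {ζ, θ} = {(20,ζ), (20,θ)}
  {20, 21} × {ζ} = {(20,ζ), (21,ζ)}
  {20, 21} × {θ} = {(20,θ), (21,θ)}
  {21} × {ζ, θ} = {(21,ζ), (21,θ)}
  {20} × {ζ, η, θ} = {(20,ζ), (20,η), (20,θ)}
  {21} × {ζ, η, θ} = {(21,ζ), (21,η), (21,θ)}
  {20, 21} × {ζ, θ} = {(20,ζ), (20,θ), (21,ζ), (21,θ)}
  {20, 21} × {ζ, η, θ} = {(20,ζ), (20,η), (20,θ), (21,ζ), (21,η), (21,θ)}
These 13 distinct sets form the basis B.
Close under arbitrary unions to get τ_{X×Y}; counting gives |τ_{X×Y}| = 25.


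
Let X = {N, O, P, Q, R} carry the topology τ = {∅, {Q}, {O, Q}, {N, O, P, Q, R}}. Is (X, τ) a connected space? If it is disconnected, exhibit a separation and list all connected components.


(X, τ) is connected.

Find clopen sets (U ∈ τ with X ∖ U ∈ τ):
  U = ∅, X ∖ U = {N, O, P, Q, R} — both open, so U is clopen.
  U = {N, O, P, Q, R}, X ∖ U = ∅ — both open, so U is clopen.
Only trivial clopens (∅ and X) exist, so (X, τ) is connected.
Compute connected components by grouping points that agree on all clopens:
  component: {N, O, P, Q, R}


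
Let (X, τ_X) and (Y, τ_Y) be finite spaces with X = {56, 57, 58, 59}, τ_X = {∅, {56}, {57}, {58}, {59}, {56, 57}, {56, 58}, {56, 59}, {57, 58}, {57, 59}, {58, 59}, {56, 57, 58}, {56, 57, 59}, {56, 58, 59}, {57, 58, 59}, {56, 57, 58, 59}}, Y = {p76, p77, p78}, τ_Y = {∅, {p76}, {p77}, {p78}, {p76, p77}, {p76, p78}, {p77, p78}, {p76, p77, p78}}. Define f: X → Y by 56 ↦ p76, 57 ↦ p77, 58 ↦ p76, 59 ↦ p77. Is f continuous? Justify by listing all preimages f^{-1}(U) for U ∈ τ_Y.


f IS continuous.

Compute f^{-1}(U) for each U ∈ τ_Y:
  U = ∅: f^{-1}(U) = ∅ ∈ τ_X ✓.
  U = {p76}: f^{-1}(U) = {56, 58} ∈ τ_X ✓.
  U = {p77}: f^{-1}(U) = {57, 59} ∈ τ_X ✓.
  U = {p78}: f^{-1}(U) = ∅ ∈ τ_X ✓.
  U = {p76, p77}: f^{-1}(U) = {56, 57, 58, 59} ∈ τ_X ✓.
  U = {p76, p78}: f^{-1}(U) = {56, 58} ∈ τ_X ✓.
  U = {p77, p78}: f^{-1}(U) = {57, 59} ∈ τ_X ✓.
  U = {p76, p77, p78}: f^{-1}(U) = {56, 57, 58, 59} ∈ τ_X ✓.
Every preimage lies in τ_X, so f IS continuous.


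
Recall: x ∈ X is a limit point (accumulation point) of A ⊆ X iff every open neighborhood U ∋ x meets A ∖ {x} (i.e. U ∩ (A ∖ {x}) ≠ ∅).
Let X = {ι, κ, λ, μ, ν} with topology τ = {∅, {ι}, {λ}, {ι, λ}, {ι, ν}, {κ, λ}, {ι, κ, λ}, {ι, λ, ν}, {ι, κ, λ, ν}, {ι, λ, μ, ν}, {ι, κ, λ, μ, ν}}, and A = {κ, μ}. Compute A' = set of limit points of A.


A' = ∅

For each x ∈ X, list the open sets U ∈ τ with x ∈ U, then check whether U ∩ (A ∖ {x}) ≠ ∅ for every such U.
  x = ι: open {ι} ∋ x has {ι} ∩ (A ∖ {ι}) = ∅, so x is NOT a limit point.
  x = κ: open {κ, λ} ∋ x has {κ, λ} ∩ (A ∖ {κ}) = ∅, so x is NOT a limit point.
  x = λ: open {λ} ∋ x has {λ} ∩ (A ∖ {λ}) = ∅, so x is NOT a limit point.
  x = μ: open {ι, λ, μ, ν} ∋ x has {ι, λ, μ, ν} ∩ (A ∖ {μ}) = ∅, so x is NOT a limit point.
  x = ν: open {ι, ν} ∋ x has {ι, ν} ∩ (A ∖ {ν}) = ∅, so x is NOT a limit point.
Collecting: A' = ∅.


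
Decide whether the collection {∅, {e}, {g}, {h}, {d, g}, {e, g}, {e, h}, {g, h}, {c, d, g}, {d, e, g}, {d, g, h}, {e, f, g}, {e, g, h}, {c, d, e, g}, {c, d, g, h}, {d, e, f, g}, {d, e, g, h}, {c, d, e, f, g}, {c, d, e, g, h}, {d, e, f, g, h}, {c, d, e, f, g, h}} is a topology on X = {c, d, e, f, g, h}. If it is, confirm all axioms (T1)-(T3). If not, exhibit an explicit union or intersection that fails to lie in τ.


τ is NOT a topology on X.

Axiom (T1): ∅ ∈ τ? Yes; X ∈ τ? Yes.
Axiom (T2/T3): check pairwise unions and intersections of members of τ.
Counterexample for (T2): {h} ∪ {e, f, g} = {e, f, g, h} ∉ τ. Therefore τ is NOT a topology.


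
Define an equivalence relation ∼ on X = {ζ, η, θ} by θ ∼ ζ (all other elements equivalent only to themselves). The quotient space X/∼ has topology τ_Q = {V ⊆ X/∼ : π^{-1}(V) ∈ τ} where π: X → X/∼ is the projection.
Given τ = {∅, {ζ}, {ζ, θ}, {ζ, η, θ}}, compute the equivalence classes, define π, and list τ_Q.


X/∼ = {[ζ=θ], [η]}; |τ_Q| = 3.

Equivalence classes: [ζ=θ], [η].
Quotient map π: X → X/∼ sends ζ ↦ [ζ=θ], η ↦ [η], θ ↦ [ζ=θ].
For each subset V ⊆ X/∼, compute π^{-1}(V) ⊆ X and check whether π^{-1}(V) ∈ τ. V is open in τ_Q iff π^{-1}(V) ∈ τ.
  V = {}: π^{-1}(V) = ∅ ∈ τ ✓.
  V = {[ζ=θ]}: π^{-1}(V) = {ζ, θ} ∈ τ ✓.
  V = {[η]}: π^{-1}(V) = {η} ∉ τ ✗.
  V = {[ζ=θ], [η]}: π^{-1}(V) = {ζ, η, θ} ∈ τ ✓.
Open sets in the quotient: τ_Q = {{}, {[ζ=θ]}, {[ζ=θ], [η]}} (3 elements).


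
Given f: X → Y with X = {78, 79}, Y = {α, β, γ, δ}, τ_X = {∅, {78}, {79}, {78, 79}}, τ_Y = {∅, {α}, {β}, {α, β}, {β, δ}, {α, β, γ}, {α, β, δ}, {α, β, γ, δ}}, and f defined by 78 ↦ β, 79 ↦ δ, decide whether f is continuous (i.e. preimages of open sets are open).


f IS continuous.

Compute f^{-1}(U) for each U ∈ τ_Y:
  U = ∅: f^{-1}(U) = ∅ ∈ τ_X ✓.
  U = {α}: f^{-1}(U) = ∅ ∈ τ_X ✓.
  U = {β}: f^{-1}(U) = {78} ∈ τ_X ✓.
  U = {α, β}: f^{-1}(U) = {78} ∈ τ_X ✓.
  U = {β, δ}: f^{-1}(U) = {78, 79} ∈ τ_X ✓.
  U = {α, β, γ}: f^{-1}(U) = {78} ∈ τ_X ✓.
  U = {α, β, δ}: f^{-1}(U) = {78, 79} ∈ τ_X ✓.
  U = {α, β, γ, δ}: f^{-1}(U) = {78, 79} ∈ τ_X ✓.
Every preimage lies in τ_X, so f IS continuous.


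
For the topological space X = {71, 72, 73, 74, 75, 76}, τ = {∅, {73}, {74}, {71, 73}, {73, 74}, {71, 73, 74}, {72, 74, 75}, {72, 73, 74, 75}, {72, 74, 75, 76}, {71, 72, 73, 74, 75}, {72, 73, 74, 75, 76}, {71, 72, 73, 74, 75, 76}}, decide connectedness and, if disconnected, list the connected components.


(X, τ) is disconnected; components = [{71, 73}, {72, 74, 75, 76}].

Find clopen sets (U ∈ τ with X ∖ U ∈ τ):
  U = ∅, X ∖ U = {71, 72, 73, 74, 75, 76} — both open, so U is clopen.
  U = {71, 73}, X ∖ U = {72, 74, 75, 76} — both open, so U is clopen.
  U = {72, 74, 75, 76}, X ∖ U = {71, 73} — both open, so U is clopen.
  U = {71, 72, 73, 74, 75, 76}, X ∖ U = ∅ — both open, so U is clopen.
Nontrivial clopen(s) exist: e.g. {72, 74, 75, 76}. So (X, τ) is disconnected.
Compute connected components by grouping points that agree on all clopens:
  component: {71, 73}
  component: {72, 74, 75, 76}


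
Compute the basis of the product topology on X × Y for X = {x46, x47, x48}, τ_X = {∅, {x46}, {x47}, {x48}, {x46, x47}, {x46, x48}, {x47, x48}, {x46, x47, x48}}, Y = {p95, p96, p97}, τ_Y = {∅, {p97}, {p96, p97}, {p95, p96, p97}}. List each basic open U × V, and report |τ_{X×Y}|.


Basis B = {∅ × ∅, {x46} × {p97}, {x47} × {p97}, {x48} × {p97}, {x46} × {p96, p97}, {x46, x47} × {p97}, {x46, x48} × {p97}, {x47} × {p96, p97}, {x47, x48} × {p97}, {x48} × {p96, p97}, {x46} × {p95, p96, p97}, {x46, x47, x48} × {p97}, {x47} × {p95, p96, p97}, {x48} × {p95, p96, p97}, {x46, x47} × {p96, p97}, {x46, x48} × {p96, p97}, {x47, x48} × {p96, p97}, {x46, x47} × {p95, p96, p97}, {x46, x48} × {p95, p96, p97}, {x46, x47, x48} × {p96, p97}, {x47, x48} × {p95, p96, p97}, {x46, x47, x48} × {p95, p96, p97}}; |τ_{X×Y}| = 64.

Enumerate products U × V with U ∈ τ_X, V ∈ τ_Y (deduplicated):
  ∅ × ∅ = {} (∅)
  {x46} × {p97} = {(x46,p97)}
  {x47} × {p97} = {(x47,p97)}
  {x48} × {p97} = {(x48,p97)}
  {x46} × {p96, p97} = {(x46,p96), (x46,p97)}
  {x46, x47} × {p97} = {(x46,p97), (x47,p97)}
  {x46, x48} × {p97} = {(x46,p97), (x48,p97)}
  {x47} × {p96, p97} = {(x47,p96), (x47,p97)}
  {x47, x48} × {p97} = {(x47,p97), (x48,p97)}
  {x48} × {p96, p97} = {(x48,p96), (x48,p97)}
  {x46} × {p95, p96, p97} = {(x46,p95), (x46,p96), (x46,p97)}
  {x46, x47, x48} × {p97} = {(x46,p97), (x47,p97), (x48,p97)}
  {x47} × {p95, p96, p97} = {(x47,p95), (x47,p96), (x47,p97)}
  {x48} × {p95, p96, p97} = {(x48,p95), (x48,p96), (x48,p97)}
  {x46, x47} × {p96, p97} = {(x46,p96), (x46,p97), (x47,p96), (x47,p97)}
  {x46, x48} × {p96, p97} = {(x46,p96), (x46,p97), (x48,p96), (x48,p97)}
  {x47, x48} × {p96, p97} = {(x47,p96), (x47,p97), (x48,p96), (x48,p97)}
  {x46, x47} × {p95, p96, p97} = {(x46,p95), (x46,p96), (x46,p97), (x47,p95), (x47,p96), (x47,p97)}
  {x46, x48} × {p95, p96, p97} = {(x46,p95), (x46,p96), (x46,p97), (x48,p95), (x48,p96), (x48,p97)}
  {x46, x47, x48} × {p96, p97} = {(x46,p96), (x46,p97), (x47,p96), (x47,p97), (x48,p96), (x48,p97)}
  {x47, x48} × {p95, p96, p97} = {(x47,p95), (x47,p96), (x47,p97), (x48,p95), (x48,p96), (x48,p97)}
  {x46, x47, x48} × {p95, p96, p97} = {(x46,p95), (x46,p96), (x46,p97), (x47,p95), (x47,p96), (x47,p97), (x48,p95), (x48,p96), (x48,p97)}
These 22 distinct sets form the basis B.
Close under arbitrary unions to get τ_{X×Y}; counting gives |τ_{X×Y}| = 64.


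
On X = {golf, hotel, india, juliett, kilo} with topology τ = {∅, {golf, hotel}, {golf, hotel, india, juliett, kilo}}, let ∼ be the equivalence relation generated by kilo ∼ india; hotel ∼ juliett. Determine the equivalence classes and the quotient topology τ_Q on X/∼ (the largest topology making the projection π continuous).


X/∼ = {[golf], [hotel=juliett], [india=kilo]}; |τ_Q| = 2.

Equivalence classes: [golf], [hotel=juliett], [india=kilo].
Quotient map π: X → X/∼ sends golf ↦ [golf], hotel ↦ [hotel=juliett], india ↦ [india=kilo], juliett ↦ [hotel=juliett], kilo ↦ [india=kilo].
For each subset V ⊆ X/∼, compute π^{-1}(V) ⊆ X and check whether π^{-1}(V) ∈ τ. V is open in τ_Q iff π^{-1}(V) ∈ τ.
  V = {}: π^{-1}(V) = ∅ ∈ τ ✓.
  V = {[golf]}: π^{-1}(V) = {golf} ∉ τ ✗.
  V = {[hotel=juliett]}: π^{-1}(V) = {hotel, juliett} ∉ τ ✗.
  V = {[golf], [hotel=juliett]}: π^{-1}(V) = {golf, hotel, juliett} ∉ τ ✗.
  V = {[india=kilo]}: π^{-1}(V) = {india, kilo} ∉ τ ✗.
  V = {[golf], [india=kilo]}: π^{-1}(V) = {golf, india, kilo} ∉ τ ✗.
  V = {[hotel=juliett], [india=kilo]}: π^{-1}(V) = {hotel, india, juliett, kilo} ∉ τ ✗.
  V = {[golf], [hotel=juliett], [india=kilo]}: π^{-1}(V) = {golf, hotel, india, juliett, kilo} ∈ τ ✓.
Open sets in the quotient: τ_Q = {{}, {[golf], [hotel=juliett], [india=kilo]}} (2 elements).


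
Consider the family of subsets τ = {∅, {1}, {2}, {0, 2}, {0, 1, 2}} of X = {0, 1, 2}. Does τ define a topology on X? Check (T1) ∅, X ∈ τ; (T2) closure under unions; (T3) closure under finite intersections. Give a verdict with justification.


τ is NOT a topology on X.

Axiom (T1): ∅ ∈ τ? Yes; X ∈ τ? Yes.
Axiom (T2/T3): check pairwise unions and intersections of members of τ.
Counterexample for (T2): {1} ∪ {2} = {1, 2} ∉ τ. Therefore τ is NOT a topology.


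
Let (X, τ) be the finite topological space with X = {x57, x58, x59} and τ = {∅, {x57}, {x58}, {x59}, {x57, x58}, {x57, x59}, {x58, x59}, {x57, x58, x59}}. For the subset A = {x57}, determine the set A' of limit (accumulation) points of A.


A' = ∅

For each x ∈ X, list the open sets U ∈ τ with x ∈ U, then check whether U ∩ (A ∖ {x}) ≠ ∅ for every such U.
  x = x57: open {x57} ∋ x has {x57} ∩ (A ∖ {x57}) = ∅, so x is NOT a limit point.
  x = x58: open {x58} ∋ x has {x58} ∩ (A ∖ {x58}) = ∅, so x is NOT a limit point.
  x = x59: open {x59} ∋ x has {x59} ∩ (A ∖ {x59}) = ∅, so x is NOT a limit point.
Collecting: A' = ∅.


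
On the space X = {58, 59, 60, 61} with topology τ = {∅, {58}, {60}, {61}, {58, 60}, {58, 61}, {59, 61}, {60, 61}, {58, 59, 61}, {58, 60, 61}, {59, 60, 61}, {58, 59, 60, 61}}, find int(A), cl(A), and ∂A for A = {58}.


int(A) = {58}, cl(A) = {58}, ∂A = ∅.

Closed sets in (X, τ) are complements of opens:
  closed(X, τ) = {∅, {58}, {59}, {60}, {58, 59}, {58, 60}, {59, 60}, {59, 61}, {58, 59, 60}, {58, 59, 61}, {59, 60, 61}, {58, 59, 60, 61}}.
int(A) = ⋃ {U ∈ τ : U ⊆ A}. Opens contained in A: ∅, {58}.
Taking the union of these: int(A) = {58}.
cl(A) = ⋂ {C closed : A ⊆ C}. Closed sets containing A: {58}, {58, 59}, {58, 60}, {58, 59, 60}, {58, 59, 61}, {58, 59, 60, 61}.
Intersecting these: cl(A) = {58}.
∂A = cl(A) ∖ int(A) = {58} ∖ {58} = ∅.


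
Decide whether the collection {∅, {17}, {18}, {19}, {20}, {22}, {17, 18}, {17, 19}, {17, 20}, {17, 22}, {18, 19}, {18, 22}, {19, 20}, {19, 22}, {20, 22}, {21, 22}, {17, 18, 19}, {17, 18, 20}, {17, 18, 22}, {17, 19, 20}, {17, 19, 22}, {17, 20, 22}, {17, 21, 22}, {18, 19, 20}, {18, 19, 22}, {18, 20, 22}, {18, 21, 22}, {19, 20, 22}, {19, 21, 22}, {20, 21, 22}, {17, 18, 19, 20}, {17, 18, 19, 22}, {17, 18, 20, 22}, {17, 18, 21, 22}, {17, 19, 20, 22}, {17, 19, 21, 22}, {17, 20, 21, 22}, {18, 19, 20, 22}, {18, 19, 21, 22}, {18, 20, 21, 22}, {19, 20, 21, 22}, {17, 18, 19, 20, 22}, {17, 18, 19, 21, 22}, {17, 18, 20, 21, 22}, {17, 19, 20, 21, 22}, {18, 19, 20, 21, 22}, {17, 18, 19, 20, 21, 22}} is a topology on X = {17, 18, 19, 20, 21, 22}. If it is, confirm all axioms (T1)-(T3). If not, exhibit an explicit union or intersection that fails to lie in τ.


τ is NOT a topology on X.

Axiom (T1): ∅ ∈ τ? Yes; X ∈ τ? Yes.
Axiom (T2/T3): check pairwise unions and intersections of members of τ.
Counterexample for (T2): {18} ∪ {20} = {18, 20} ∉ τ. Therefore τ is NOT a topology.


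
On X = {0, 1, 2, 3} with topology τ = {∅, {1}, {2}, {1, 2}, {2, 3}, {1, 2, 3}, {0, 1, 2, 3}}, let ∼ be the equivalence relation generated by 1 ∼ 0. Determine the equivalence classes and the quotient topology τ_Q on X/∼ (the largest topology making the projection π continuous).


X/∼ = {[0=1], [2], [3]}; |τ_Q| = 4.

Equivalence classes: [0=1], [2], [3].
Quotient map π: X → X/∼ sends 0 ↦ [0=1], 1 ↦ [0=1], 2 ↦ [2], 3 ↦ [3].
For each subset V ⊆ X/∼, compute π^{-1}(V) ⊆ X and check whether π^{-1}(V) ∈ τ. V is open in τ_Q iff π^{-1}(V) ∈ τ.
  V = {}: π^{-1}(V) = ∅ ∈ τ ✓.
  V = {[0=1]}: π^{-1}(V) = {0, 1} ∉ τ ✗.
  V = {[2]}: π^{-1}(V) = {2} ∈ τ ✓.
  V = {[0=1], [2]}: π^{-1}(V) = {0, 1, 2} ∉ τ ✗.
  V = {[3]}: π^{-1}(V) = {3} ∉ τ ✗.
  V = {[0=1], [3]}: π^{-1}(V) = {0, 1, 3} ∉ τ ✗.
  V = {[2], [3]}: π^{-1}(V) = {2, 3} ∈ τ ✓.
  V = {[0=1], [2], [3]}: π^{-1}(V) = {0, 1, 2, 3} ∈ τ ✓.
Open sets in the quotient: τ_Q = {{}, {[2]}, {[2], [3]}, {[0=1], [2], [3]}} (4 elements).


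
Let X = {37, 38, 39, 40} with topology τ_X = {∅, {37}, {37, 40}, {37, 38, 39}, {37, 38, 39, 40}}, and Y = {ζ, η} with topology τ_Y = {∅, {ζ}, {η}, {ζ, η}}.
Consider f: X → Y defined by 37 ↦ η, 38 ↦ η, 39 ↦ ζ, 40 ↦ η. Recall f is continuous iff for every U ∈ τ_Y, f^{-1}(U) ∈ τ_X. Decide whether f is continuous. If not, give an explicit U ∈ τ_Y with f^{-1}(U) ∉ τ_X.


f is NOT continuous.

Compute f^{-1}(U) for each U ∈ τ_Y:
  U = ∅: f^{-1}(U) = ∅ ∈ τ_X ✓.
  U = {ζ}: f^{-1}(U) = {39} ∉ τ_X ✗.
  U = {η}: f^{-1}(U) = {37, 38, 40} ∉ τ_X ✗.
  U = {ζ, η}: f^{-1}(U) = {37, 38, 39, 40} ∈ τ_X ✓.
Found U = {ζ} with f^{-1}(U) = {39} not in τ_X. Therefore f is NOT continuous.


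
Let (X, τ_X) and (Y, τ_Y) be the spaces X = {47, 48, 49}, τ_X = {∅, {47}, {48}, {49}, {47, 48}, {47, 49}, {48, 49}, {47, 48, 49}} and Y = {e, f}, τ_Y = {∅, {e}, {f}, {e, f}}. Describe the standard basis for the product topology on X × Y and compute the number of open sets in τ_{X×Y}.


Basis B = {∅ × ∅, {47} × {e}, {47} × {f}, {48} × {e}, {48} × {f}, {49} × {e}, {49} × {f}, {47} × {e, f}, {47, 48} × {e}, {47, 49} × {e}, {47, 48} × {f}, {47, 49} × {f}, {48} × {e, f}, {48, 49} × {e}, {48, 49} × {f}, {49} × {e, f}, {47, 48, 49} × {e}, {47, 48, 49} × {f}, {47, 48} × {e, f}, {47, 49} × {e, f}, {48, 49} × {e, f}, {47, 48, 49} × {e, f}}; |τ_{X×Y}| = 64.

Enumerate products U × V with U ∈ τ_X, V ∈ τ_Y (deduplicated):
  ∅ × ∅ = {} (∅)
  {47} × {e} = {(47,e)}
  {47} × {f} = {(47,f)}
  {48} × {e} = {(48,e)}
  {48} × {f} = {(48,f)}
  {49} × {e} = {(49,e)}
  {49} × {f} = {(49,f)}
  {47} × {e, f} = {(47,e), (47,f)}
  {47, 48} × {e} = {(47,e), (48,e)}
  {47, 49} × {e} = {(47,e), (49,e)}
  {47, 48} × {f} = {(47,f), (48,f)}
  {47, 49} × {f} = {(47,f), (49,f)}
  {48} × {e, f} = {(48,e), (48,f)}
  {48, 49} × {e} = {(48,e), (49,e)}
  {48, 49} × {f} = {(48,f), (49,f)}
  {49} × {e, f} = {(49,e), (49,f)}
  {47, 48, 49} × {e} = {(47,e), (48,e), (49,e)}
  {47, 48, 49} × {f} = {(47,f), (48,f), (49,f)}
  {47, 48} × {e, f} = {(47,e), (47,f), (48,e), (48,f)}
  {47, 49} × {e, f} = {(47,e), (47,f), (49,e), (49,f)}
  {48, 49} × {e, f} = {(48,e), (48,f), (49,e), (49,f)}
  {47, 48, 49} × {e, f} = {(47,e), (47,f), (48,e), (48,f), (49,e), (49,f)}
These 22 distinct sets form the basis B.
Close under arbitrary unions to get τ_{X×Y}; counting gives |τ_{X×Y}| = 64.


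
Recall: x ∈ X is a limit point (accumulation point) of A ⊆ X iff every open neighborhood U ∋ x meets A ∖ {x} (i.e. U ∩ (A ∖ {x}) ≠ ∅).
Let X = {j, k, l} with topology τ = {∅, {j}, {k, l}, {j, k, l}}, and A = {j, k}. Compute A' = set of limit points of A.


A' = {l}

For each x ∈ X, list the open sets U ∈ τ with x ∈ U, then check whether U ∩ (A ∖ {x}) ≠ ∅ for every such U.
  x = j: open {j} ∋ x has {j} ∩ (A ∖ {j}) = ∅, so x is NOT a limit point.
  x = k: open {k, l} ∋ x has {k, l} ∩ (A ∖ {k}) = ∅, so x is NOT a limit point.
  x = l: opens ∋ x are {k, l}, {j, k, l}; each meets A ∖ {l}, so x IS a limit point.
Collecting: A' = {l}.


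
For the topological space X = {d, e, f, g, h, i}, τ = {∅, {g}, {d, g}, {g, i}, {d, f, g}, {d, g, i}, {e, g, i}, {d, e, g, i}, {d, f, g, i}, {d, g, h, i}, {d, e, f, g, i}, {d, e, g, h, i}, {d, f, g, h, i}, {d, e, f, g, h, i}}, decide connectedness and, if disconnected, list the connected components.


(X, τ) is connected.

Find clopen sets (U ∈ τ with X ∖ U ∈ τ):
  U = ∅, X ∖ U = {d, e, f, g, h, i} — both open, so U is clopen.
  U = {d, e, f, g, h, i}, X ∖ U = ∅ — both open, so U is clopen.
Only trivial clopens (∅ and X) exist, so (X, τ) is connected.
Compute connected components by grouping points that agree on all clopens:
  component: {d, e, f, g, h, i}


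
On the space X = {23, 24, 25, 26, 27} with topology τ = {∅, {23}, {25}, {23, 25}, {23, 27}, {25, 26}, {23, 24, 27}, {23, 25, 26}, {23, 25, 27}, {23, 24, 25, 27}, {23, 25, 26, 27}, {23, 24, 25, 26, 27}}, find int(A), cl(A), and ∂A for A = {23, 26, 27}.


int(A) = {23, 27}, cl(A) = {23, 24, 26, 27}, ∂A = {24, 26}.

Closed sets in (X, τ) are complements of opens:
  closed(X, τ) = {∅, {24}, {26}, {24, 26}, {24, 27}, {25, 26}, {23, 24, 27}, {24, 25, 26}, {24, 26, 27}, {23, 24, 26, 27}, {24, 25, 26, 27}, {23, 24, 25, 26, 27}}.
int(A) = ⋃ {U ∈ τ : U ⊆ A}. Opens contained in A: ∅, {23}, {23, 27}.
Taking the union of these: int(A) = {23, 27}.
cl(A) = ⋂ {C closed : A ⊆ C}. Closed sets containing A: {23, 24, 26, 27}, {23, 24, 25, 26, 27}.
Intersecting these: cl(A) = {23, 24, 26, 27}.
∂A = cl(A) ∖ int(A) = {23, 24, 26, 27} ∖ {23, 27} = {24, 26}.


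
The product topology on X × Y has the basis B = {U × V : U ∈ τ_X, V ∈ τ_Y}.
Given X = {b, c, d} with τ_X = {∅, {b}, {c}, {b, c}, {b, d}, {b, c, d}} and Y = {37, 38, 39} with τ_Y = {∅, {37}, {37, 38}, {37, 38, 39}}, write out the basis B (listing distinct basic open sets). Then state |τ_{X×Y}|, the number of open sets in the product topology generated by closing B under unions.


Basis B = {∅ × ∅, {b} × {37}, {c} × {37}, {b} × {37, 38}, {b, c} × {37}, {b, d} × {37}, {c} × {37, 38}, {b} × {37, 38, 39}, {b, c, d} × {37}, {c} × {37, 38, 39}, {b, c} × {37, 38}, {b, d} × {37, 38}, {b, c} × {37, 38, 39}, {b, d} × {37, 38, 39}, {b, c, d} × {37, 38}, {b, c, d} × {37, 38, 39}}; |τ_{X×Y}| = 40.

Enumerate products U × V with U ∈ τ_X, V ∈ τ_Y (deduplicated):
  ∅ × ∅ = {} (∅)
  {b} × {37} = {(b,37)}
  {c} × {37} = {(c,37)}
  {b} × {37, 38} = {(b,37), (b,38)}
  {b, c} × {37} = {(b,37), (c,37)}
  {b, d} × {37} = {(b,37), (d,37)}
  {c} × {37, 38} = {(c,37), (c,38)}
  {b} × {37, 38, 39} = {(b,37), (b,38), (b,39)}
  {b, c, d} × {37} = {(b,37), (c,37), (d,37)}
  {c} × {37, 38, 39} = {(c,37), (c,38), (c,39)}
  {b, c} × {37, 38} = {(b,37), (b,38), (c,37), (c,38)}
  {b, d} × {37, 38} = {(b,37), (b,38), (d,37), (d,38)}
  {b, c} × {37, 38, 39} = {(b,37), (b,38), (b,39), (c,37), (c,38), (c,39)}
  {b, d} × {37, 38, 39} = {(b,37), (b,38), (b,39), (d,37), (d,38), (d,39)}
  {b, c, d} × {37, 38} = {(b,37), (b,38), (c,37), (c,38), (d,37), (d,38)}
  {b, c, d} × {37, 38, 39} = {(b,37), (b,38), (b,39), (c,37), (c,38), (c,39), (d,37), (d,38), (d,39)}
These 16 distinct sets form the basis B.
Close under arbitrary unions to get τ_{X×Y}; counting gives |τ_{X×Y}| = 40.
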